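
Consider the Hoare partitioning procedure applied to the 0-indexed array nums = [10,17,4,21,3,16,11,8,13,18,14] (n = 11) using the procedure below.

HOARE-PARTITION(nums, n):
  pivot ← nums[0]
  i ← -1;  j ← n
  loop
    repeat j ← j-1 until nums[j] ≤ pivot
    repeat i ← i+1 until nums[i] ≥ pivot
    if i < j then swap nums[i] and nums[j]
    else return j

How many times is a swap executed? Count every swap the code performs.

pivot = nums[0] = 10; i = -1, j = 11
j→7 (nums[7]=8≤10), i→0 (nums[0]=10≥10); i<j, swap → [8,17,4,21,3,16,11,10,13,18,14]
j→4 (nums[4]=3≤10), i→1 (nums[1]=17≥10); i<j, swap → [8,3,4,21,17,16,11,10,13,18,14]
j→2, i→3; i≥j, return j=2. nums = [8,3,4,21,17,16,11,10,13,18,14]

2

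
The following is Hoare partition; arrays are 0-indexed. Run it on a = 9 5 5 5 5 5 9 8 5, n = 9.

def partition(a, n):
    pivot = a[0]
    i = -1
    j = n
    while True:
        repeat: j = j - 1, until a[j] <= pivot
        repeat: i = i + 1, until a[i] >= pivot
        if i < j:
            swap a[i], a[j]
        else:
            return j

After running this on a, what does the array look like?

pivot = a[0] = 9; i = -1, j = 9
j→8 (a[8]=5≤9), i→0 (a[0]=9≥9); i<j, swap → 5 5 5 5 5 5 9 8 9
j→7 (a[7]=8≤9), i→6 (a[6]=9≥9); i<j, swap → 5 5 5 5 5 5 8 9 9
j→6, i→7; i≥j, return j=6. a = 5 5 5 5 5 5 8 9 9

5 5 5 5 5 5 8 9 9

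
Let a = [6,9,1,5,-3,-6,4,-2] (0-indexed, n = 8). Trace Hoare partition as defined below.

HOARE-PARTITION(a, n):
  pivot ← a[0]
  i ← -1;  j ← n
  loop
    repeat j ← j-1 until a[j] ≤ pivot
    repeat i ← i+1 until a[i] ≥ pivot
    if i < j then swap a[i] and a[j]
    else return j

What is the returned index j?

pivot = a[0] = 6; i = -1, j = 8
j→7 (a[7]=-2≤6), i→0 (a[0]=6≥6); i<j, swap → [-2,9,1,5,-3,-6,4,6]
j→6 (a[6]=4≤6), i→1 (a[1]=9≥6); i<j, swap → [-2,4,1,5,-3,-6,9,6]
j→5, i→6; i≥j, return j=5. a = [-2,4,1,5,-3,-6,9,6]

5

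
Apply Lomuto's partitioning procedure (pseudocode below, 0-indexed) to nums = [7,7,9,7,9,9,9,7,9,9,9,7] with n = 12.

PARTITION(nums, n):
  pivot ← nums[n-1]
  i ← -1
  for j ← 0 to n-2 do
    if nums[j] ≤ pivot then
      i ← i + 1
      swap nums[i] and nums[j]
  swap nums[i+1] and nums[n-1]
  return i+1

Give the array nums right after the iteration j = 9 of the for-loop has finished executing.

[7,7,7,7,9,9,9,9,9,9,9,7]

pivot = nums[11] = 7; i = -1
j=0: nums[0]=7 ≤ 7 → i=0, swap nums[0],nums[0] (no change) → [7,7,9,7,9,9,9,7,9,9,9,7]
j=1: nums[1]=7 ≤ 7 → i=1, swap nums[1],nums[1] (no change) → [7,7,9,7,9,9,9,7,9,9,9,7]
j=2: nums[2]=9 > 7 → no swap
j=3: nums[3]=7 ≤ 7 → i=2, swap nums[2],nums[3] → [7,7,7,9,9,9,9,7,9,9,9,7]
j=4: nums[4]=9 > 7 → no swap
j=5: nums[5]=9 > 7 → no swap
j=6: nums[6]=9 > 7 → no swap
j=7: nums[7]=7 ≤ 7 → i=3, swap nums[3],nums[7] → [7,7,7,7,9,9,9,9,9,9,9,7]
j=8: nums[8]=9 > 7 → no swap
j=9: nums[9]=9 > 7 → no swap
(after j=9) nums = [7,7,7,7,9,9,9,9,9,9,9,7]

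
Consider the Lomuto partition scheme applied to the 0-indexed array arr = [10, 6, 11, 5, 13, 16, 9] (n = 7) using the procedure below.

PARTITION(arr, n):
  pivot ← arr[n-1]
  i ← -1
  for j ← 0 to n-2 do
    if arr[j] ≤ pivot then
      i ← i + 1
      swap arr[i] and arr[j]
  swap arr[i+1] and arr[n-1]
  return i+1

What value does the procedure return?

pivot=9, i=-1
j=0: 10>9, skip
j=1: 6≤9, i=0, swap(0,1) ⇒ [6, 10, 11, 5, 13, 16, 9]
j=2: 11>9, skip
j=3: 5≤9, i=1, swap(1,3) ⇒ [6, 5, 11, 10, 13, 16, 9]
j=4: 13>9, skip
j=5: 16>9, skip
swap(2,6) ⇒ [6, 5, 9, 10, 13, 16, 11]; return 2

2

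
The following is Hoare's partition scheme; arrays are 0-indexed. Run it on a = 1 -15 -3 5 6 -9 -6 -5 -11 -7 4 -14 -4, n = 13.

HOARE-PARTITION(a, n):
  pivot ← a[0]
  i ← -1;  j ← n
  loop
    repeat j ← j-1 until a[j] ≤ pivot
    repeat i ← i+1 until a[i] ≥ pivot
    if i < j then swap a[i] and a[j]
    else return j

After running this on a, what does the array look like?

-4 -15 -3 -14 -7 -9 -6 -5 -11 6 4 5 1

pivot=1
j stops at 12 (-4), i stops at 0 (1); swap ⇒ -4 -15 -3 5 6 -9 -6 -5 -11 -7 4 -14 1
j stops at 11 (-14), i stops at 3 (5); swap ⇒ -4 -15 -3 -14 6 -9 -6 -5 -11 -7 4 5 1
j stops at 9 (-7), i stops at 4 (6); swap ⇒ -4 -15 -3 -14 -7 -9 -6 -5 -11 6 4 5 1
j stops at 8, i stops at 9; i≥j ⇒ return 8. a=-4 -15 -3 -14 -7 -9 -6 -5 -11 6 4 5 1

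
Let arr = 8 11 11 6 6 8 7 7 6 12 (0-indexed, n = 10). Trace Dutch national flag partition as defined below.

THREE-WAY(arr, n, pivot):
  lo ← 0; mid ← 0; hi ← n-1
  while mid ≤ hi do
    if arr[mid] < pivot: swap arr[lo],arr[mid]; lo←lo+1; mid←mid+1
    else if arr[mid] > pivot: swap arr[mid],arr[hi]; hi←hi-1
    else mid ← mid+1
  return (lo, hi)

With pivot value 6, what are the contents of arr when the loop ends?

6 6 6 11 8 7 7 11 12 8

pivot = 6; lo=0, mid=0, hi=9
arr[mid]=8>6: swap arr[0],arr[9]; hi=8 → 12 11 11 6 6 8 7 7 6 8
arr[mid]=12>6: swap arr[0],arr[8]; hi=7 → 6 11 11 6 6 8 7 7 12 8
arr[mid]=6=6: mid=1
arr[mid]=11>6: swap arr[1],arr[7]; hi=6 → 6 7 11 6 6 8 7 11 12 8
arr[mid]=7>6: swap arr[1],arr[6]; hi=5 → 6 7 11 6 6 8 7 11 12 8
arr[mid]=7>6: swap arr[1],arr[5]; hi=4 → 6 8 11 6 6 7 7 11 12 8
arr[mid]=8>6: swap arr[1],arr[4]; hi=3 → 6 6 11 6 8 7 7 11 12 8
arr[mid]=6=6: mid=2
arr[mid]=11>6: swap arr[2],arr[3]; hi=2 → 6 6 6 11 8 7 7 11 12 8
arr[mid]=6=6: mid=3
end: lo=0, hi=2; arr = 6 6 6 11 8 7 7 11 12 8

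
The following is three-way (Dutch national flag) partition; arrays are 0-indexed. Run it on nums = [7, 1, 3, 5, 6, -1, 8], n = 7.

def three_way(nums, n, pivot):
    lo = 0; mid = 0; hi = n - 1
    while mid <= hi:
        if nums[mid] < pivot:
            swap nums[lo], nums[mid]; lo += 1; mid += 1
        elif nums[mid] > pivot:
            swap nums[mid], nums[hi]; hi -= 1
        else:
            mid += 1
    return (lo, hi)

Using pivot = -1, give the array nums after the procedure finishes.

pivot = -1; lo=0, mid=0, hi=6
nums[mid]=7>-1: swap nums[0],nums[6]; hi=5 → [8, 1, 3, 5, 6, -1, 7]
nums[mid]=8>-1: swap nums[0],nums[5]; hi=4 → [-1, 1, 3, 5, 6, 8, 7]
nums[mid]=-1=-1: mid=1
nums[mid]=1>-1: swap nums[1],nums[4]; hi=3 → [-1, 6, 3, 5, 1, 8, 7]
nums[mid]=6>-1: swap nums[1],nums[3]; hi=2 → [-1, 5, 3, 6, 1, 8, 7]
nums[mid]=5>-1: swap nums[1],nums[2]; hi=1 → [-1, 3, 5, 6, 1, 8, 7]
nums[mid]=3>-1: swap nums[1],nums[1]; hi=0 → [-1, 3, 5, 6, 1, 8, 7]
end: lo=0, hi=0; nums = [-1, 3, 5, 6, 1, 8, 7]

[-1, 3, 5, 6, 1, 8, 7]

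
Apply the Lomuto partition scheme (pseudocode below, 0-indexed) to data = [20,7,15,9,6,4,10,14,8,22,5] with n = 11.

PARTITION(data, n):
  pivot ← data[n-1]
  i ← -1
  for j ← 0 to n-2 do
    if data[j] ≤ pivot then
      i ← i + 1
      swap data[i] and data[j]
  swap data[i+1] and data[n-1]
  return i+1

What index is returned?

pivot = data[10] = 5; i = -1
j=0: data[0]=20 > 5 → no swap
j=1: data[1]=7 > 5 → no swap
j=2: data[2]=15 > 5 → no swap
j=3: data[3]=9 > 5 → no swap
j=4: data[4]=6 > 5 → no swap
j=5: data[5]=4 ≤ 5 → i=0, swap data[0],data[5] → [4,7,15,9,6,20,10,14,8,22,5]
j=6: data[6]=10 > 5 → no swap
j=7: data[7]=14 > 5 → no swap
j=8: data[8]=8 > 5 → no swap
j=9: data[9]=22 > 5 → no swap
final swap data[1],data[10] → [4,5,15,9,6,20,10,14,8,22,7]; return 1

1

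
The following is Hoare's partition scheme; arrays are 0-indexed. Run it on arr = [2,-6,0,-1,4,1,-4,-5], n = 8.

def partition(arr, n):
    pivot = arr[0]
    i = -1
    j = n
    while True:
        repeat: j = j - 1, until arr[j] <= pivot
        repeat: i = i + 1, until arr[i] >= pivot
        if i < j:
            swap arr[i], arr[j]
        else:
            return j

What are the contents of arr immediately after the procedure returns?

[-5,-6,0,-1,-4,1,4,2]

pivot = arr[0] = 2; i = -1, j = 8
j→7 (arr[7]=-5≤2), i→0 (arr[0]=2≥2); i<j, swap → [-5,-6,0,-1,4,1,-4,2]
j→6 (arr[6]=-4≤2), i→4 (arr[4]=4≥2); i<j, swap → [-5,-6,0,-1,-4,1,4,2]
j→5, i→6; i≥j, return j=5. arr = [-5,-6,0,-1,-4,1,4,2]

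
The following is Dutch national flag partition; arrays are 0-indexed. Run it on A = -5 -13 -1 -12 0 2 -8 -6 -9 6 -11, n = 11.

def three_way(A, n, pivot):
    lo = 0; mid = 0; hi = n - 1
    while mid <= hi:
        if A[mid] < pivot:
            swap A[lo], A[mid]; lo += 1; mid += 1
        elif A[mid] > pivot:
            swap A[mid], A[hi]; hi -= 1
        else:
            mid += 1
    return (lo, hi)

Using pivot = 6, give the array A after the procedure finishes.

pivot = 6; lo=0, mid=0, hi=10
A[mid]=-5<6: swap A[0],A[0]; lo=1,mid=1 → -5 -13 -1 -12 0 2 -8 -6 -9 6 -11
A[mid]=-13<6: swap A[1],A[1]; lo=2,mid=2 → -5 -13 -1 -12 0 2 -8 -6 -9 6 -11
A[mid]=-1<6: swap A[2],A[2]; lo=3,mid=3 → -5 -13 -1 -12 0 2 -8 -6 -9 6 -11
A[mid]=-12<6: swap A[3],A[3]; lo=4,mid=4 → -5 -13 -1 -12 0 2 -8 -6 -9 6 -11
A[mid]=0<6: swap A[4],A[4]; lo=5,mid=5 → -5 -13 -1 -12 0 2 -8 -6 -9 6 -11
A[mid]=2<6: swap A[5],A[5]; lo=6,mid=6 → -5 -13 -1 -12 0 2 -8 -6 -9 6 -11
A[mid]=-8<6: swap A[6],A[6]; lo=7,mid=7 → -5 -13 -1 -12 0 2 -8 -6 -9 6 -11
A[mid]=-6<6: swap A[7],A[7]; lo=8,mid=8 → -5 -13 -1 -12 0 2 -8 -6 -9 6 -11
A[mid]=-9<6: swap A[8],A[8]; lo=9,mid=9 → -5 -13 -1 -12 0 2 -8 -6 -9 6 -11
A[mid]=6=6: mid=10
A[mid]=-11<6: swap A[9],A[10]; lo=10,mid=11 → -5 -13 -1 -12 0 2 -8 -6 -9 -11 6
end: lo=10, hi=10; A = -5 -13 -1 -12 0 2 -8 -6 -9 -11 6

-5 -13 -1 -12 0 2 -8 -6 -9 -11 6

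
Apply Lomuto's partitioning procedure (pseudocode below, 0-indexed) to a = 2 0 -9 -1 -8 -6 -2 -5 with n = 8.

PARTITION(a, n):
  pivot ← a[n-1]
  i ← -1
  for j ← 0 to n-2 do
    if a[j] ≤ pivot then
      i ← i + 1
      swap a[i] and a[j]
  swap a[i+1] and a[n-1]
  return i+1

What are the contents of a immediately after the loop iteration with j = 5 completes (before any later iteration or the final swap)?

-9 -8 -6 -1 0 2 -2 -5

pivot=-5, i=-1
j=0: 2>-5, skip
j=1: 0>-5, skip
j=2: -9≤-5, i=0, swap(0,2) ⇒ -9 0 2 -1 -8 -6 -2 -5
j=3: -1>-5, skip
j=4: -8≤-5, i=1, swap(1,4) ⇒ -9 -8 2 -1 0 -6 -2 -5
j=5: -6≤-5, i=2, swap(2,5) ⇒ -9 -8 -6 -1 0 2 -2 -5
(after j=5) a = -9 -8 -6 -1 0 2 -2 -5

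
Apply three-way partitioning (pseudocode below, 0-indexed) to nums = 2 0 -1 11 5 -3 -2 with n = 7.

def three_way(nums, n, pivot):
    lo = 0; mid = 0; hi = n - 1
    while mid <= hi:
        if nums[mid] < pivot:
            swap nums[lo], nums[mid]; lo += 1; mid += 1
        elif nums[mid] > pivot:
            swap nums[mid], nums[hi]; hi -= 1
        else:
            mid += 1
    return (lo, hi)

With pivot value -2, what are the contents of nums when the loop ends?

-3 -2 11 5 -1 0 2

lo=0 mid=0 hi=6
2>-2: swap(0,6), hi=5 ⇒ -2 0 -1 11 5 -3 2
-2=-2: mid=1
0>-2: swap(1,5), hi=4 ⇒ -2 -3 -1 11 5 0 2
-3<-2: swap(0,1), lo=1 mid=2 ⇒ -3 -2 -1 11 5 0 2
-1>-2: swap(2,4), hi=3 ⇒ -3 -2 5 11 -1 0 2
5>-2: swap(2,3), hi=2 ⇒ -3 -2 11 5 -1 0 2
11>-2: swap(2,2), hi=1 ⇒ -3 -2 11 5 -1 0 2
done. lo=1 hi=1; nums=-3 -2 11 5 -1 0 2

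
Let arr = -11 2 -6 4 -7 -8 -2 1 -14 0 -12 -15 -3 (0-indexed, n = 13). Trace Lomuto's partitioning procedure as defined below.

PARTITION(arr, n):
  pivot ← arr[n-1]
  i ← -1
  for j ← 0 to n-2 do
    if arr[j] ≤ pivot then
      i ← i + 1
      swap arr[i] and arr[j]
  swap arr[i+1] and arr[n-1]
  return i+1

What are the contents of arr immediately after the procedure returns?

-11 -6 -7 -8 -14 -12 -15 -3 2 0 4 -2 1

pivot=-3, i=-1
j=0: -11≤-3, i=0, swap(0,0) ⇒ -11 2 -6 4 -7 -8 -2 1 -14 0 -12 -15 -3
j=1: 2>-3, skip
j=2: -6≤-3, i=1, swap(1,2) ⇒ -11 -6 2 4 -7 -8 -2 1 -14 0 -12 -15 -3
j=3: 4>-3, skip
j=4: -7≤-3, i=2, swap(2,4) ⇒ -11 -6 -7 4 2 -8 -2 1 -14 0 -12 -15 -3
j=5: -8≤-3, i=3, swap(3,5) ⇒ -11 -6 -7 -8 2 4 -2 1 -14 0 -12 -15 -3
j=6: -2>-3, skip
j=7: 1>-3, skip
j=8: -14≤-3, i=4, swap(4,8) ⇒ -11 -6 -7 -8 -14 4 -2 1 2 0 -12 -15 -3
j=9: 0>-3, skip
j=10: -12≤-3, i=5, swap(5,10) ⇒ -11 -6 -7 -8 -14 -12 -2 1 2 0 4 -15 -3
j=11: -15≤-3, i=6, swap(6,11) ⇒ -11 -6 -7 -8 -14 -12 -15 1 2 0 4 -2 -3
swap(7,12) ⇒ -11 -6 -7 -8 -14 -12 -15 -3 2 0 4 -2 1; return 7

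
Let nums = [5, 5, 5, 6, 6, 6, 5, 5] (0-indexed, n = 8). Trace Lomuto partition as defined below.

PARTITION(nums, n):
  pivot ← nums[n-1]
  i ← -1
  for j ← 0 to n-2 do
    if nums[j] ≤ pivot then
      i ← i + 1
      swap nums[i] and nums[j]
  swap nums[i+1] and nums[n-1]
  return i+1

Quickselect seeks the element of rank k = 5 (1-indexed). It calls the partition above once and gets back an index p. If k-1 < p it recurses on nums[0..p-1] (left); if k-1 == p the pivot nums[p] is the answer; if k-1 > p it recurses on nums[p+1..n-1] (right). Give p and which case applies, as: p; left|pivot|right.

pivot=5, i=-1
j=0: 5≤5, i=0, swap(0,0) ⇒ [5, 5, 5, 6, 6, 6, 5, 5]
j=1: 5≤5, i=1, swap(1,1) ⇒ [5, 5, 5, 6, 6, 6, 5, 5]
j=2: 5≤5, i=2, swap(2,2) ⇒ [5, 5, 5, 6, 6, 6, 5, 5]
j=3: 6>5, skip
j=4: 6>5, skip
j=5: 6>5, skip
j=6: 5≤5, i=3, swap(3,6) ⇒ [5, 5, 5, 5, 6, 6, 6, 5]
swap(4,7) ⇒ [5, 5, 5, 5, 5, 6, 6, 6]; return 4
p = 4; k-1 = 4 == 4 ⇒ pivot

4; pivot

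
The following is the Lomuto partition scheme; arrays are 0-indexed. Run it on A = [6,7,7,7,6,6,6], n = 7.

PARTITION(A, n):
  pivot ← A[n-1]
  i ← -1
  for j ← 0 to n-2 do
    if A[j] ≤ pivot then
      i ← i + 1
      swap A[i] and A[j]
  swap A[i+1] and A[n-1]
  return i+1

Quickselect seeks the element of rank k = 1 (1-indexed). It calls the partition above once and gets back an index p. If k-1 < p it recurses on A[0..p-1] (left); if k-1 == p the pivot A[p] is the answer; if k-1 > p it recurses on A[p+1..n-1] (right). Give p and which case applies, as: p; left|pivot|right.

pivot=6, i=-1
j=0: 6≤6, i=0, swap(0,0) ⇒ [6,7,7,7,6,6,6]
j=1: 7>6, skip
j=2: 7>6, skip
j=3: 7>6, skip
j=4: 6≤6, i=1, swap(1,4) ⇒ [6,6,7,7,7,6,6]
j=5: 6≤6, i=2, swap(2,5) ⇒ [6,6,6,7,7,7,6]
swap(3,6) ⇒ [6,6,6,6,7,7,7]; return 3
p = 3; k-1 = 0 < 3 ⇒ left

3; left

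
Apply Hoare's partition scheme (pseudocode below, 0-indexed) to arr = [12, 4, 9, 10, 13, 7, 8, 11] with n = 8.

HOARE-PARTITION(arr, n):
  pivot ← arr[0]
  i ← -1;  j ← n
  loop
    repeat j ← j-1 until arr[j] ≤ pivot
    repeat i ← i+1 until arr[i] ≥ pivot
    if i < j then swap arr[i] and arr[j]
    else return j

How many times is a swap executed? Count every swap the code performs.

pivot = arr[0] = 12; i = -1, j = 8
j→7 (arr[7]=11≤12), i→0 (arr[0]=12≥12); i<j, swap → [11, 4, 9, 10, 13, 7, 8, 12]
j→6 (arr[6]=8≤12), i→4 (arr[4]=13≥12); i<j, swap → [11, 4, 9, 10, 8, 7, 13, 12]
j→5, i→6; i≥j, return j=5. arr = [11, 4, 9, 10, 8, 7, 13, 12]

2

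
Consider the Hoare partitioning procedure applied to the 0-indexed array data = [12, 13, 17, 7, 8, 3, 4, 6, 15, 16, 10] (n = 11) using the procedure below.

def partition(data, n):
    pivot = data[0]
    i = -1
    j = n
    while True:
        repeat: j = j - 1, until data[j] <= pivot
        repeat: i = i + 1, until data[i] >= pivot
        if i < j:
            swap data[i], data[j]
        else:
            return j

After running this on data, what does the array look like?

pivot = data[0] = 12; i = -1, j = 11
j→10 (data[10]=10≤12), i→0 (data[0]=12≥12); i<j, swap → [10, 13, 17, 7, 8, 3, 4, 6, 15, 16, 12]
j→7 (data[7]=6≤12), i→1 (data[1]=13≥12); i<j, swap → [10, 6, 17, 7, 8, 3, 4, 13, 15, 16, 12]
j→6 (data[6]=4≤12), i→2 (data[2]=17≥12); i<j, swap → [10, 6, 4, 7, 8, 3, 17, 13, 15, 16, 12]
j→5, i→6; i≥j, return j=5. data = [10, 6, 4, 7, 8, 3, 17, 13, 15, 16, 12]

[10, 6, 4, 7, 8, 3, 17, 13, 15, 16, 12]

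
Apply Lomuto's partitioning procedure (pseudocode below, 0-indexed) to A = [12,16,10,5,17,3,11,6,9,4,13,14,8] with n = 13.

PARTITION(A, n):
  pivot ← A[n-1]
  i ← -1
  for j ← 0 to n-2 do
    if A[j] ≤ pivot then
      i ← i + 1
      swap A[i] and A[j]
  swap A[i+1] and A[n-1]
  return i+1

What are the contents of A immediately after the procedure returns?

pivot=8, i=-1
j=0: 12>8, skip
j=1: 16>8, skip
j=2: 10>8, skip
j=3: 5≤8, i=0, swap(0,3) ⇒ [5,16,10,12,17,3,11,6,9,4,13,14,8]
j=4: 17>8, skip
j=5: 3≤8, i=1, swap(1,5) ⇒ [5,3,10,12,17,16,11,6,9,4,13,14,8]
j=6: 11>8, skip
j=7: 6≤8, i=2, swap(2,7) ⇒ [5,3,6,12,17,16,11,10,9,4,13,14,8]
j=8: 9>8, skip
j=9: 4≤8, i=3, swap(3,9) ⇒ [5,3,6,4,17,16,11,10,9,12,13,14,8]
j=10: 13>8, skip
j=11: 14>8, skip
swap(4,12) ⇒ [5,3,6,4,8,16,11,10,9,12,13,14,17]; return 4

[5,3,6,4,8,16,11,10,9,12,13,14,17]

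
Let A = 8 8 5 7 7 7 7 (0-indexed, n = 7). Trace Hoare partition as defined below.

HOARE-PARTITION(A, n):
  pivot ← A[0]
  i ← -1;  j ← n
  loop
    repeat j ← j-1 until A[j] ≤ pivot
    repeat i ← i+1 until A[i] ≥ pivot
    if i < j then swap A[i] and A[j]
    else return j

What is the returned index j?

pivot = A[0] = 8; i = -1, j = 7
j→6 (A[6]=7≤8), i→0 (A[0]=8≥8); i<j, swap → 7 8 5 7 7 7 8
j→5 (A[5]=7≤8), i→1 (A[1]=8≥8); i<j, swap → 7 7 5 7 7 8 8
j→4, i→5; i≥j, return j=4. A = 7 7 5 7 7 8 8

4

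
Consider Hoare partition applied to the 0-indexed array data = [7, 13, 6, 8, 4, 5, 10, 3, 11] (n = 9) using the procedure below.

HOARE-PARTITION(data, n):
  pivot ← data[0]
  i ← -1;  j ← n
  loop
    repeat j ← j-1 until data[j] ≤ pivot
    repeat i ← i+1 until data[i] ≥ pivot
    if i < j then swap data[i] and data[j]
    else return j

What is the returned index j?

3

pivot=7
j stops at 7 (3), i stops at 0 (7); swap ⇒ [3, 13, 6, 8, 4, 5, 10, 7, 11]
j stops at 5 (5), i stops at 1 (13); swap ⇒ [3, 5, 6, 8, 4, 13, 10, 7, 11]
j stops at 4 (4), i stops at 3 (8); swap ⇒ [3, 5, 6, 4, 8, 13, 10, 7, 11]
j stops at 3, i stops at 4; i≥j ⇒ return 3. data=[3, 5, 6, 4, 8, 13, 10, 7, 11]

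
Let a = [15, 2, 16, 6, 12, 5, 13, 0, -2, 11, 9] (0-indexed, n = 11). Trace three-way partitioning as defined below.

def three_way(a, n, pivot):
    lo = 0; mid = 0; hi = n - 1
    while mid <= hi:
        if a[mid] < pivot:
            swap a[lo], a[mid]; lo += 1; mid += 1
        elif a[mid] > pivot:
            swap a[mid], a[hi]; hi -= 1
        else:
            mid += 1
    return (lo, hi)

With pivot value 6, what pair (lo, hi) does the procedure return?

lo=0 mid=0 hi=10
15>6: swap(0,10), hi=9 ⇒ [9, 2, 16, 6, 12, 5, 13, 0, -2, 11, 15]
9>6: swap(0,9), hi=8 ⇒ [11, 2, 16, 6, 12, 5, 13, 0, -2, 9, 15]
11>6: swap(0,8), hi=7 ⇒ [-2, 2, 16, 6, 12, 5, 13, 0, 11, 9, 15]
-2<6: swap(0,0), lo=1 mid=1 ⇒ [-2, 2, 16, 6, 12, 5, 13, 0, 11, 9, 15]
2<6: swap(1,1), lo=2 mid=2 ⇒ [-2, 2, 16, 6, 12, 5, 13, 0, 11, 9, 15]
16>6: swap(2,7), hi=6 ⇒ [-2, 2, 0, 6, 12, 5, 13, 16, 11, 9, 15]
0<6: swap(2,2), lo=3 mid=3 ⇒ [-2, 2, 0, 6, 12, 5, 13, 16, 11, 9, 15]
6=6: mid=4
12>6: swap(4,6), hi=5 ⇒ [-2, 2, 0, 6, 13, 5, 12, 16, 11, 9, 15]
13>6: swap(4,5), hi=4 ⇒ [-2, 2, 0, 6, 5, 13, 12, 16, 11, 9, 15]
5<6: swap(3,4), lo=4 mid=5 ⇒ [-2, 2, 0, 5, 6, 13, 12, 16, 11, 9, 15]
done. lo=4 hi=4; a=[-2, 2, 0, 5, 6, 13, 12, 16, 11, 9, 15]

(4, 4)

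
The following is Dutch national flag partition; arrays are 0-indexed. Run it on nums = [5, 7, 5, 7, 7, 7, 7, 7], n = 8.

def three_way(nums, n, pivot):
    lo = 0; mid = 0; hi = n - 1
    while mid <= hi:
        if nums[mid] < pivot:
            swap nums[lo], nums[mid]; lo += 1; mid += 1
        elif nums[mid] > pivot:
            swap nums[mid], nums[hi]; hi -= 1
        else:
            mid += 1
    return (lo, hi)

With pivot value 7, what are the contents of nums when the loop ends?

lo=0 mid=0 hi=7
5<7: swap(0,0), lo=1 mid=1 ⇒ [5, 7, 5, 7, 7, 7, 7, 7]
7=7: mid=2
5<7: swap(1,2), lo=2 mid=3 ⇒ [5, 5, 7, 7, 7, 7, 7, 7]
7=7: mid=4
7=7: mid=5
7=7: mid=6
7=7: mid=7
7=7: mid=8
done. lo=2 hi=7; nums=[5, 5, 7, 7, 7, 7, 7, 7]

[5, 5, 7, 7, 7, 7, 7, 7]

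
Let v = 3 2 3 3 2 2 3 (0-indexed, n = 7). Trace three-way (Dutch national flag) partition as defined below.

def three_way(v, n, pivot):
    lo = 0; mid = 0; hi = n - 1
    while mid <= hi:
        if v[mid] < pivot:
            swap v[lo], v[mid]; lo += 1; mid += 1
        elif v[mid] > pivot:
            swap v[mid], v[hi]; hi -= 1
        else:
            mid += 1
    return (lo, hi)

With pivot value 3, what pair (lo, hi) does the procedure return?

pivot = 3; lo=0, mid=0, hi=6
v[mid]=3=3: mid=1
v[mid]=2<3: swap v[0],v[1]; lo=1,mid=2 → 2 3 3 3 2 2 3
v[mid]=3=3: mid=3
v[mid]=3=3: mid=4
v[mid]=2<3: swap v[1],v[4]; lo=2,mid=5 → 2 2 3 3 3 2 3
v[mid]=2<3: swap v[2],v[5]; lo=3,mid=6 → 2 2 2 3 3 3 3
v[mid]=3=3: mid=7
end: lo=3, hi=6; v = 2 2 2 3 3 3 3

(3, 6)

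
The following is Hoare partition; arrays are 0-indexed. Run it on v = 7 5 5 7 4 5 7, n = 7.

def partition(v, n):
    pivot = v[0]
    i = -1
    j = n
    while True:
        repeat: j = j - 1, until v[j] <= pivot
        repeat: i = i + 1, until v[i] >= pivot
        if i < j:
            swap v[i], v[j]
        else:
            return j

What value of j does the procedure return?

4

pivot=7
j stops at 6 (7), i stops at 0 (7); swap ⇒ 7 5 5 7 4 5 7
j stops at 5 (5), i stops at 3 (7); swap ⇒ 7 5 5 5 4 7 7
j stops at 4, i stops at 5; i≥j ⇒ return 4. v=7 5 5 5 4 7 7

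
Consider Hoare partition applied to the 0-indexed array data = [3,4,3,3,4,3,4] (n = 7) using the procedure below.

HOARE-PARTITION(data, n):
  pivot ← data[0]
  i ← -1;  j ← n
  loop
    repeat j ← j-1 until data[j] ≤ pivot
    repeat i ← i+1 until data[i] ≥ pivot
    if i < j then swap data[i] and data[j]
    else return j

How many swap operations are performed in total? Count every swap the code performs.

2

pivot=3
j stops at 5 (3), i stops at 0 (3); swap ⇒ [3,4,3,3,4,3,4]
j stops at 3 (3), i stops at 1 (4); swap ⇒ [3,3,3,4,4,3,4]
j stops at 2, i stops at 2; i≥j ⇒ return 2. data=[3,3,3,4,4,3,4]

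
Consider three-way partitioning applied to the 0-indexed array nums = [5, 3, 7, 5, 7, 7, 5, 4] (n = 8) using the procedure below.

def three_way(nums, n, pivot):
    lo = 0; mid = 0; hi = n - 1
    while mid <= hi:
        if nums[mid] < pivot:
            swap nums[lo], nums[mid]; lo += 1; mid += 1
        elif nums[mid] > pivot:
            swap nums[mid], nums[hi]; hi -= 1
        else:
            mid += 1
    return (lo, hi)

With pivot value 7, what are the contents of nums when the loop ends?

pivot = 7; lo=0, mid=0, hi=7
nums[mid]=5<7: swap nums[0],nums[0]; lo=1,mid=1 → [5, 3, 7, 5, 7, 7, 5, 4]
nums[mid]=3<7: swap nums[1],nums[1]; lo=2,mid=2 → [5, 3, 7, 5, 7, 7, 5, 4]
nums[mid]=7=7: mid=3
nums[mid]=5<7: swap nums[2],nums[3]; lo=3,mid=4 → [5, 3, 5, 7, 7, 7, 5, 4]
nums[mid]=7=7: mid=5
nums[mid]=7=7: mid=6
nums[mid]=5<7: swap nums[3],nums[6]; lo=4,mid=7 → [5, 3, 5, 5, 7, 7, 7, 4]
nums[mid]=4<7: swap nums[4],nums[7]; lo=5,mid=8 → [5, 3, 5, 5, 4, 7, 7, 7]
end: lo=5, hi=7; nums = [5, 3, 5, 5, 4, 7, 7, 7]

[5, 3, 5, 5, 4, 7, 7, 7]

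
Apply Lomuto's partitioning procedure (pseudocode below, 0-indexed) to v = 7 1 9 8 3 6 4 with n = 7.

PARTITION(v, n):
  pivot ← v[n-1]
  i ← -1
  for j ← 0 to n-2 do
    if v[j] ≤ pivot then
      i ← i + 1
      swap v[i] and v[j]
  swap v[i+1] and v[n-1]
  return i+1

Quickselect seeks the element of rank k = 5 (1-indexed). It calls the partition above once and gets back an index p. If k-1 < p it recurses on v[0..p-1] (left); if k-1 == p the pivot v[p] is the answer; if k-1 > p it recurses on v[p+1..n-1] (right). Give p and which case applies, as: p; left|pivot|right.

pivot=4, i=-1
j=0: 7>4, skip
j=1: 1≤4, i=0, swap(0,1) ⇒ 1 7 9 8 3 6 4
j=2: 9>4, skip
j=3: 8>4, skip
j=4: 3≤4, i=1, swap(1,4) ⇒ 1 3 9 8 7 6 4
j=5: 6>4, skip
swap(2,6) ⇒ 1 3 4 8 7 6 9; return 2
p = 2; k-1 = 4 > 2 ⇒ right

2; right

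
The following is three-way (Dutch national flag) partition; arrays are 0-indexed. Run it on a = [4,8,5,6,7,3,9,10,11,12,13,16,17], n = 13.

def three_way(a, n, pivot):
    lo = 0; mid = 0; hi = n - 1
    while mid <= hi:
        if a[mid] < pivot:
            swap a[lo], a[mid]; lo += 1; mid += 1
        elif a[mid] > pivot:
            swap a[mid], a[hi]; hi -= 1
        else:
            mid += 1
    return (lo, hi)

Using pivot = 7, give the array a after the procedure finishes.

[4,3,5,6,7,9,10,11,12,13,16,17,8]

pivot = 7; lo=0, mid=0, hi=12
a[mid]=4<7: swap a[0],a[0]; lo=1,mid=1 → [4,8,5,6,7,3,9,10,11,12,13,16,17]
a[mid]=8>7: swap a[1],a[12]; hi=11 → [4,17,5,6,7,3,9,10,11,12,13,16,8]
a[mid]=17>7: swap a[1],a[11]; hi=10 → [4,16,5,6,7,3,9,10,11,12,13,17,8]
a[mid]=16>7: swap a[1],a[10]; hi=9 → [4,13,5,6,7,3,9,10,11,12,16,17,8]
a[mid]=13>7: swap a[1],a[9]; hi=8 → [4,12,5,6,7,3,9,10,11,13,16,17,8]
a[mid]=12>7: swap a[1],a[8]; hi=7 → [4,11,5,6,7,3,9,10,12,13,16,17,8]
a[mid]=11>7: swap a[1],a[7]; hi=6 → [4,10,5,6,7,3,9,11,12,13,16,17,8]
a[mid]=10>7: swap a[1],a[6]; hi=5 → [4,9,5,6,7,3,10,11,12,13,16,17,8]
a[mid]=9>7: swap a[1],a[5]; hi=4 → [4,3,5,6,7,9,10,11,12,13,16,17,8]
a[mid]=3<7: swap a[1],a[1]; lo=2,mid=2 → [4,3,5,6,7,9,10,11,12,13,16,17,8]
a[mid]=5<7: swap a[2],a[2]; lo=3,mid=3 → [4,3,5,6,7,9,10,11,12,13,16,17,8]
a[mid]=6<7: swap a[3],a[3]; lo=4,mid=4 → [4,3,5,6,7,9,10,11,12,13,16,17,8]
a[mid]=7=7: mid=5
end: lo=4, hi=4; a = [4,3,5,6,7,9,10,11,12,13,16,17,8]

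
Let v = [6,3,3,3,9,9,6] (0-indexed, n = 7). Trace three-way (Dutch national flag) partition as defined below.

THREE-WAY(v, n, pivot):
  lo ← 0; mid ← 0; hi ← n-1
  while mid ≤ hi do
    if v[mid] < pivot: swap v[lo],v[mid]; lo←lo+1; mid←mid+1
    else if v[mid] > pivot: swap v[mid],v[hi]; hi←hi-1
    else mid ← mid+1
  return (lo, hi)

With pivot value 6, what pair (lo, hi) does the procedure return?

lo=0 mid=0 hi=6
6=6: mid=1
3<6: swap(0,1), lo=1 mid=2 ⇒ [3,6,3,3,9,9,6]
3<6: swap(1,2), lo=2 mid=3 ⇒ [3,3,6,3,9,9,6]
3<6: swap(2,3), lo=3 mid=4 ⇒ [3,3,3,6,9,9,6]
9>6: swap(4,6), hi=5 ⇒ [3,3,3,6,6,9,9]
6=6: mid=5
9>6: swap(5,5), hi=4 ⇒ [3,3,3,6,6,9,9]
done. lo=3 hi=4; v=[3,3,3,6,6,9,9]

(3, 4)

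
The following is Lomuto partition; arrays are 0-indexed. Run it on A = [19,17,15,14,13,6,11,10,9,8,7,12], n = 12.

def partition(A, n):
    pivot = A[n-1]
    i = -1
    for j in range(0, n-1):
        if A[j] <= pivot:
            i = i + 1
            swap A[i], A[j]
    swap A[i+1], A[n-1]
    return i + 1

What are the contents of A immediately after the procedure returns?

[6,11,10,9,8,7,12,15,14,13,19,17]

pivot=12, i=-1
j=0: 19>12, skip
j=1: 17>12, skip
j=2: 15>12, skip
j=3: 14>12, skip
j=4: 13>12, skip
j=5: 6≤12, i=0, swap(0,5) ⇒ [6,17,15,14,13,19,11,10,9,8,7,12]
j=6: 11≤12, i=1, swap(1,6) ⇒ [6,11,15,14,13,19,17,10,9,8,7,12]
j=7: 10≤12, i=2, swap(2,7) ⇒ [6,11,10,14,13,19,17,15,9,8,7,12]
j=8: 9≤12, i=3, swap(3,8) ⇒ [6,11,10,9,13,19,17,15,14,8,7,12]
j=9: 8≤12, i=4, swap(4,9) ⇒ [6,11,10,9,8,19,17,15,14,13,7,12]
j=10: 7≤12, i=5, swap(5,10) ⇒ [6,11,10,9,8,7,17,15,14,13,19,12]
swap(6,11) ⇒ [6,11,10,9,8,7,12,15,14,13,19,17]; return 6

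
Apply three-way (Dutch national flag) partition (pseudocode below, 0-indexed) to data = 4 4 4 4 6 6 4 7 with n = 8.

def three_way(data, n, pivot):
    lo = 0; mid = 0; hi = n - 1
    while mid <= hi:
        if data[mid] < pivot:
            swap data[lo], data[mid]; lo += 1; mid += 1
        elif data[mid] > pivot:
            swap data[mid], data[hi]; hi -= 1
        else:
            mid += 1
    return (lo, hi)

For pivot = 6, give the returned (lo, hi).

(5, 6)

pivot = 6; lo=0, mid=0, hi=7
data[mid]=4<6: swap data[0],data[0]; lo=1,mid=1 → 4 4 4 4 6 6 4 7
data[mid]=4<6: swap data[1],data[1]; lo=2,mid=2 → 4 4 4 4 6 6 4 7
data[mid]=4<6: swap data[2],data[2]; lo=3,mid=3 → 4 4 4 4 6 6 4 7
data[mid]=4<6: swap data[3],data[3]; lo=4,mid=4 → 4 4 4 4 6 6 4 7
data[mid]=6=6: mid=5
data[mid]=6=6: mid=6
data[mid]=4<6: swap data[4],data[6]; lo=5,mid=7 → 4 4 4 4 4 6 6 7
data[mid]=7>6: swap data[7],data[7]; hi=6 → 4 4 4 4 4 6 6 7
end: lo=5, hi=6; data = 4 4 4 4 4 6 6 7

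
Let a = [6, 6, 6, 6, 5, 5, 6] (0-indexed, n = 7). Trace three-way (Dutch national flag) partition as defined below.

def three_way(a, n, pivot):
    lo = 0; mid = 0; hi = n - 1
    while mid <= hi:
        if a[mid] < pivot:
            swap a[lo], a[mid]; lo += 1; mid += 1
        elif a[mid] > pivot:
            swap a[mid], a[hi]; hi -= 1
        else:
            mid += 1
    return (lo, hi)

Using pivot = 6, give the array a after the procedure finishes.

[5, 5, 6, 6, 6, 6, 6]

pivot = 6; lo=0, mid=0, hi=6
a[mid]=6=6: mid=1
a[mid]=6=6: mid=2
a[mid]=6=6: mid=3
a[mid]=6=6: mid=4
a[mid]=5<6: swap a[0],a[4]; lo=1,mid=5 → [5, 6, 6, 6, 6, 5, 6]
a[mid]=5<6: swap a[1],a[5]; lo=2,mid=6 → [5, 5, 6, 6, 6, 6, 6]
a[mid]=6=6: mid=7
end: lo=2, hi=6; a = [5, 5, 6, 6, 6, 6, 6]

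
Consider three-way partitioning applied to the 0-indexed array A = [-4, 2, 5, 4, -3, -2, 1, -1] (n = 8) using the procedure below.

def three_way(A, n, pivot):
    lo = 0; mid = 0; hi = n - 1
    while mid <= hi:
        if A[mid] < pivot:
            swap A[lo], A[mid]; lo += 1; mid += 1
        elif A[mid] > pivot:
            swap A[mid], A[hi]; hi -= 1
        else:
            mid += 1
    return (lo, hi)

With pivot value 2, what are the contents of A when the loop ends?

[-4, -1, 1, -3, -2, 2, 4, 5]

pivot = 2; lo=0, mid=0, hi=7
A[mid]=-4<2: swap A[0],A[0]; lo=1,mid=1 → [-4, 2, 5, 4, -3, -2, 1, -1]
A[mid]=2=2: mid=2
A[mid]=5>2: swap A[2],A[7]; hi=6 → [-4, 2, -1, 4, -3, -2, 1, 5]
A[mid]=-1<2: swap A[1],A[2]; lo=2,mid=3 → [-4, -1, 2, 4, -3, -2, 1, 5]
A[mid]=4>2: swap A[3],A[6]; hi=5 → [-4, -1, 2, 1, -3, -2, 4, 5]
A[mid]=1<2: swap A[2],A[3]; lo=3,mid=4 → [-4, -1, 1, 2, -3, -2, 4, 5]
A[mid]=-3<2: swap A[3],A[4]; lo=4,mid=5 → [-4, -1, 1, -3, 2, -2, 4, 5]
A[mid]=-2<2: swap A[4],A[5]; lo=5,mid=6 → [-4, -1, 1, -3, -2, 2, 4, 5]
end: lo=5, hi=5; A = [-4, -1, 1, -3, -2, 2, 4, 5]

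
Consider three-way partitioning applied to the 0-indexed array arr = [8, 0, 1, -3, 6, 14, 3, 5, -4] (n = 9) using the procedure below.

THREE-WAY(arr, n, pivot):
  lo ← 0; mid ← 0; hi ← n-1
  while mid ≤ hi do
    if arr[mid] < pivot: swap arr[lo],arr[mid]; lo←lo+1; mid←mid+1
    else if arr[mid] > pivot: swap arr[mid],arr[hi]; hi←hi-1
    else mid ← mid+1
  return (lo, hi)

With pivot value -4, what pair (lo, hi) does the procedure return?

(0, 0)

lo=0 mid=0 hi=8
8>-4: swap(0,8), hi=7 ⇒ [-4, 0, 1, -3, 6, 14, 3, 5, 8]
-4=-4: mid=1
0>-4: swap(1,7), hi=6 ⇒ [-4, 5, 1, -3, 6, 14, 3, 0, 8]
5>-4: swap(1,6), hi=5 ⇒ [-4, 3, 1, -3, 6, 14, 5, 0, 8]
3>-4: swap(1,5), hi=4 ⇒ [-4, 14, 1, -3, 6, 3, 5, 0, 8]
14>-4: swap(1,4), hi=3 ⇒ [-4, 6, 1, -3, 14, 3, 5, 0, 8]
6>-4: swap(1,3), hi=2 ⇒ [-4, -3, 1, 6, 14, 3, 5, 0, 8]
-3>-4: swap(1,2), hi=1 ⇒ [-4, 1, -3, 6, 14, 3, 5, 0, 8]
1>-4: swap(1,1), hi=0 ⇒ [-4, 1, -3, 6, 14, 3, 5, 0, 8]
done. lo=0 hi=0; arr=[-4, 1, -3, 6, 14, 3, 5, 0, 8]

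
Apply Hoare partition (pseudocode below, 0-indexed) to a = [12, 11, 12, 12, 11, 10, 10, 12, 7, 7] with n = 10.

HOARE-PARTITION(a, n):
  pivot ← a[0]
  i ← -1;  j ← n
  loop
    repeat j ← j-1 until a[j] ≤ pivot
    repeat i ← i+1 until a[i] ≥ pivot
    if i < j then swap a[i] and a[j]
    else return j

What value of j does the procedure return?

6

pivot=12
j stops at 9 (7), i stops at 0 (12); swap ⇒ [7, 11, 12, 12, 11, 10, 10, 12, 7, 12]
j stops at 8 (7), i stops at 2 (12); swap ⇒ [7, 11, 7, 12, 11, 10, 10, 12, 12, 12]
j stops at 7 (12), i stops at 3 (12); swap ⇒ [7, 11, 7, 12, 11, 10, 10, 12, 12, 12]
j stops at 6, i stops at 7; i≥j ⇒ return 6. a=[7, 11, 7, 12, 11, 10, 10, 12, 12, 12]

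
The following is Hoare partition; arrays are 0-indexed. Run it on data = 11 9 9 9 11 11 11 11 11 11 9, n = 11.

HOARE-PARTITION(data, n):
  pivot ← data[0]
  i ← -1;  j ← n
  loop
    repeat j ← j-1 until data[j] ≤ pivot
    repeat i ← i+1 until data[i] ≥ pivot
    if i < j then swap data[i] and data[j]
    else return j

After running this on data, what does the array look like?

9 9 9 9 11 11 11 11 11 11 11

pivot=11
j stops at 10 (9), i stops at 0 (11); swap ⇒ 9 9 9 9 11 11 11 11 11 11 11
j stops at 9 (11), i stops at 4 (11); swap ⇒ 9 9 9 9 11 11 11 11 11 11 11
j stops at 8 (11), i stops at 5 (11); swap ⇒ 9 9 9 9 11 11 11 11 11 11 11
j stops at 7 (11), i stops at 6 (11); swap ⇒ 9 9 9 9 11 11 11 11 11 11 11
j stops at 6, i stops at 7; i≥j ⇒ return 6. data=9 9 9 9 11 11 11 11 11 11 11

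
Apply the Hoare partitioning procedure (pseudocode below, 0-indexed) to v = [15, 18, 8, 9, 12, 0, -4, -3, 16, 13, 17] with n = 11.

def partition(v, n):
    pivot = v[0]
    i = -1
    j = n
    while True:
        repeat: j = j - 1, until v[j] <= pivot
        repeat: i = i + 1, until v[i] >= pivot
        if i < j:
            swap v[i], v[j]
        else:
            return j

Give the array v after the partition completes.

pivot = v[0] = 15; i = -1, j = 11
j→9 (v[9]=13≤15), i→0 (v[0]=15≥15); i<j, swap → [13, 18, 8, 9, 12, 0, -4, -3, 16, 15, 17]
j→7 (v[7]=-3≤15), i→1 (v[1]=18≥15); i<j, swap → [13, -3, 8, 9, 12, 0, -4, 18, 16, 15, 17]
j→6, i→7; i≥j, return j=6. v = [13, -3, 8, 9, 12, 0, -4, 18, 16, 15, 17]

[13, -3, 8, 9, 12, 0, -4, 18, 16, 15, 17]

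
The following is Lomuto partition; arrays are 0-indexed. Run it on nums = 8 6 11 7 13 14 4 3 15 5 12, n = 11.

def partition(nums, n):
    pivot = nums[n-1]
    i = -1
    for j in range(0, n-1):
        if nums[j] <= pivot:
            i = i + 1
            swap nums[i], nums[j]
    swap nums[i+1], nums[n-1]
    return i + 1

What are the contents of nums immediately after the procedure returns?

8 6 11 7 4 3 5 12 15 13 14

pivot=12, i=-1
j=0: 8≤12, i=0, swap(0,0) ⇒ 8 6 11 7 13 14 4 3 15 5 12
j=1: 6≤12, i=1, swap(1,1) ⇒ 8 6 11 7 13 14 4 3 15 5 12
j=2: 11≤12, i=2, swap(2,2) ⇒ 8 6 11 7 13 14 4 3 15 5 12
j=3: 7≤12, i=3, swap(3,3) ⇒ 8 6 11 7 13 14 4 3 15 5 12
j=4: 13>12, skip
j=5: 14>12, skip
j=6: 4≤12, i=4, swap(4,6) ⇒ 8 6 11 7 4 14 13 3 15 5 12
j=7: 3≤12, i=5, swap(5,7) ⇒ 8 6 11 7 4 3 13 14 15 5 12
j=8: 15>12, skip
j=9: 5≤12, i=6, swap(6,9) ⇒ 8 6 11 7 4 3 5 14 15 13 12
swap(7,10) ⇒ 8 6 11 7 4 3 5 12 15 13 14; return 7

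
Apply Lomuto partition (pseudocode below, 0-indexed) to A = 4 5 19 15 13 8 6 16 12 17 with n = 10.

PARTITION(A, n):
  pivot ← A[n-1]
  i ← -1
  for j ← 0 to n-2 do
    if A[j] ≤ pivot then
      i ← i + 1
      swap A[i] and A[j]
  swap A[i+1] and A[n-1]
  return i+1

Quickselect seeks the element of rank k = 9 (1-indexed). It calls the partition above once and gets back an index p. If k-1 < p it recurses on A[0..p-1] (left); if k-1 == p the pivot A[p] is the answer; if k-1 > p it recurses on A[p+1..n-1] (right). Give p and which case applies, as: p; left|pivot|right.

8; pivot

pivot = A[9] = 17; i = -1
j=0: A[0]=4 ≤ 17 → i=0, swap A[0],A[0] (no change) → 4 5 19 15 13 8 6 16 12 17
j=1: A[1]=5 ≤ 17 → i=1, swap A[1],A[1] (no change) → 4 5 19 15 13 8 6 16 12 17
j=2: A[2]=19 > 17 → no swap
j=3: A[3]=15 ≤ 17 → i=2, swap A[2],A[3] → 4 5 15 19 13 8 6 16 12 17
j=4: A[4]=13 ≤ 17 → i=3, swap A[3],A[4] → 4 5 15 13 19 8 6 16 12 17
j=5: A[5]=8 ≤ 17 → i=4, swap A[4],A[5] → 4 5 15 13 8 19 6 16 12 17
j=6: A[6]=6 ≤ 17 → i=5, swap A[5],A[6] → 4 5 15 13 8 6 19 16 12 17
j=7: A[7]=16 ≤ 17 → i=6, swap A[6],A[7] → 4 5 15 13 8 6 16 19 12 17
j=8: A[8]=12 ≤ 17 → i=7, swap A[7],A[8] → 4 5 15 13 8 6 16 12 19 17
final swap A[8],A[9] → 4 5 15 13 8 6 16 12 17 19; return 8
p = 8; k-1 = 8 == 8 ⇒ pivot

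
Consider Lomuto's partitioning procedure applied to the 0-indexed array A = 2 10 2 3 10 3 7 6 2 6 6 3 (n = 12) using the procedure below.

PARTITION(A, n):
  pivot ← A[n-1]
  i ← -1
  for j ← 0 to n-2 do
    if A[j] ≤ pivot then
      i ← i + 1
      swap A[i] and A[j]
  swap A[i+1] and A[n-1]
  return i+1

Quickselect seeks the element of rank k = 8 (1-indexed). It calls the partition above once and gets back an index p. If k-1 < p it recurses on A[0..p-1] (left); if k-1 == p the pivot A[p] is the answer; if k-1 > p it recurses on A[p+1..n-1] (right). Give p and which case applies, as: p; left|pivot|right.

pivot = A[11] = 3; i = -1
j=0: A[0]=2 ≤ 3 → i=0, swap A[0],A[0] (no change) → 2 10 2 3 10 3 7 6 2 6 6 3
j=1: A[1]=10 > 3 → no swap
j=2: A[2]=2 ≤ 3 → i=1, swap A[1],A[2] → 2 2 10 3 10 3 7 6 2 6 6 3
j=3: A[3]=3 ≤ 3 → i=2, swap A[2],A[3] → 2 2 3 10 10 3 7 6 2 6 6 3
j=4: A[4]=10 > 3 → no swap
j=5: A[5]=3 ≤ 3 → i=3, swap A[3],A[5] → 2 2 3 3 10 10 7 6 2 6 6 3
j=6: A[6]=7 > 3 → no swap
j=7: A[7]=6 > 3 → no swap
j=8: A[8]=2 ≤ 3 → i=4, swap A[4],A[8] → 2 2 3 3 2 10 7 6 10 6 6 3
j=9: A[9]=6 > 3 → no swap
j=10: A[10]=6 > 3 → no swap
final swap A[5],A[11] → 2 2 3 3 2 3 7 6 10 6 6 10; return 5
p = 5; k-1 = 7 > 5 ⇒ right

5; right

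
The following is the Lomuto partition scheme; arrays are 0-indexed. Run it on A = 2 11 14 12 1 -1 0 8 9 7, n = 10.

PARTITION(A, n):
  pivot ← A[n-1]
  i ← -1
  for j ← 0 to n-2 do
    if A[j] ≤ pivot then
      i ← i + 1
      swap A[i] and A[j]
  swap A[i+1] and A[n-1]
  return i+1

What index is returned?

pivot = A[9] = 7; i = -1
j=0: A[0]=2 ≤ 7 → i=0, swap A[0],A[0] (no change) → 2 11 14 12 1 -1 0 8 9 7
j=1: A[1]=11 > 7 → no swap
j=2: A[2]=14 > 7 → no swap
j=3: A[3]=12 > 7 → no swap
j=4: A[4]=1 ≤ 7 → i=1, swap A[1],A[4] → 2 1 14 12 11 -1 0 8 9 7
j=5: A[5]=-1 ≤ 7 → i=2, swap A[2],A[5] → 2 1 -1 12 11 14 0 8 9 7
j=6: A[6]=0 ≤ 7 → i=3, swap A[3],A[6] → 2 1 -1 0 11 14 12 8 9 7
j=7: A[7]=8 > 7 → no swap
j=8: A[8]=9 > 7 → no swap
final swap A[4],A[9] → 2 1 -1 0 7 14 12 8 9 11; return 4

4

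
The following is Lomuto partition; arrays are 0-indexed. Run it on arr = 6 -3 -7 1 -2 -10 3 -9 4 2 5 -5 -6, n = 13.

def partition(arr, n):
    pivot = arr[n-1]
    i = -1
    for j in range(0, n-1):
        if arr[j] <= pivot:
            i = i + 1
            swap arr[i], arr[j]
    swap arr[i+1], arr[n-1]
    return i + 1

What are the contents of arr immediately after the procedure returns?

pivot = arr[12] = -6; i = -1
j=0: arr[0]=6 > -6 → no swap
j=1: arr[1]=-3 > -6 → no swap
j=2: arr[2]=-7 ≤ -6 → i=0, swap arr[0],arr[2] → -7 -3 6 1 -2 -10 3 -9 4 2 5 -5 -6
j=3: arr[3]=1 > -6 → no swap
j=4: arr[4]=-2 > -6 → no swap
j=5: arr[5]=-10 ≤ -6 → i=1, swap arr[1],arr[5] → -7 -10 6 1 -2 -3 3 -9 4 2 5 -5 -6
j=6: arr[6]=3 > -6 → no swap
j=7: arr[7]=-9 ≤ -6 → i=2, swap arr[2],arr[7] → -7 -10 -9 1 -2 -3 3 6 4 2 5 -5 -6
j=8: arr[8]=4 > -6 → no swap
j=9: arr[9]=2 > -6 → no swap
j=10: arr[10]=5 > -6 → no swap
j=11: arr[11]=-5 > -6 → no swap
final swap arr[3],arr[12] → -7 -10 -9 -6 -2 -3 3 6 4 2 5 -5 1; return 3

-7 -10 -9 -6 -2 -3 3 6 4 2 5 -5 1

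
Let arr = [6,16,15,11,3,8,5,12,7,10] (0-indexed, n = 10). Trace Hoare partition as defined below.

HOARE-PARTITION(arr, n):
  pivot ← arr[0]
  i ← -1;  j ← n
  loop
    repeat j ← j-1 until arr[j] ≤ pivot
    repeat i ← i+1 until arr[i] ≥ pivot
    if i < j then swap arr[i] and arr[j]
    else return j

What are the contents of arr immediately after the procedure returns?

[5,3,15,11,16,8,6,12,7,10]

pivot = arr[0] = 6; i = -1, j = 10
j→6 (arr[6]=5≤6), i→0 (arr[0]=6≥6); i<j, swap → [5,16,15,11,3,8,6,12,7,10]
j→4 (arr[4]=3≤6), i→1 (arr[1]=16≥6); i<j, swap → [5,3,15,11,16,8,6,12,7,10]
j→1, i→2; i≥j, return j=1. arr = [5,3,15,11,16,8,6,12,7,10]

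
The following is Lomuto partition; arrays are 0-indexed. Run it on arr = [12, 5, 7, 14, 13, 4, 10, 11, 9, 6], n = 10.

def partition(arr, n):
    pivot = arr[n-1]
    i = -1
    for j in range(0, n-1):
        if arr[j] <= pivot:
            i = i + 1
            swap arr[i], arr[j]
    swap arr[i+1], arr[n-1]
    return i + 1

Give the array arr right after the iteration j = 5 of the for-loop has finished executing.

[5, 4, 7, 14, 13, 12, 10, 11, 9, 6]

pivot = arr[9] = 6; i = -1
j=0: arr[0]=12 > 6 → no swap
j=1: arr[1]=5 ≤ 6 → i=0, swap arr[0],arr[1] → [5, 12, 7, 14, 13, 4, 10, 11, 9, 6]
j=2: arr[2]=7 > 6 → no swap
j=3: arr[3]=14 > 6 → no swap
j=4: arr[4]=13 > 6 → no swap
j=5: arr[5]=4 ≤ 6 → i=1, swap arr[1],arr[5] → [5, 4, 7, 14, 13, 12, 10, 11, 9, 6]
(after j=5) arr = [5, 4, 7, 14, 13, 12, 10, 11, 9, 6]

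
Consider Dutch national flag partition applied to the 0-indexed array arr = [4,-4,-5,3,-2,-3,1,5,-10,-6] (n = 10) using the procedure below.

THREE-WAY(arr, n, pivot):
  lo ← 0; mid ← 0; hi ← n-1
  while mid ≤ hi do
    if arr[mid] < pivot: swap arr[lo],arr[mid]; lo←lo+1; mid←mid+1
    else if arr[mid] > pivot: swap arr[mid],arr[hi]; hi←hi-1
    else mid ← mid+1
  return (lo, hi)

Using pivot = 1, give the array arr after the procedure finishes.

[-6,-4,-5,-10,-2,-3,1,5,3,4]

pivot = 1; lo=0, mid=0, hi=9
arr[mid]=4>1: swap arr[0],arr[9]; hi=8 → [-6,-4,-5,3,-2,-3,1,5,-10,4]
arr[mid]=-6<1: swap arr[0],arr[0]; lo=1,mid=1 → [-6,-4,-5,3,-2,-3,1,5,-10,4]
arr[mid]=-4<1: swap arr[1],arr[1]; lo=2,mid=2 → [-6,-4,-5,3,-2,-3,1,5,-10,4]
arr[mid]=-5<1: swap arr[2],arr[2]; lo=3,mid=3 → [-6,-4,-5,3,-2,-3,1,5,-10,4]
arr[mid]=3>1: swap arr[3],arr[8]; hi=7 → [-6,-4,-5,-10,-2,-3,1,5,3,4]
arr[mid]=-10<1: swap arr[3],arr[3]; lo=4,mid=4 → [-6,-4,-5,-10,-2,-3,1,5,3,4]
arr[mid]=-2<1: swap arr[4],arr[4]; lo=5,mid=5 → [-6,-4,-5,-10,-2,-3,1,5,3,4]
arr[mid]=-3<1: swap arr[5],arr[5]; lo=6,mid=6 → [-6,-4,-5,-10,-2,-3,1,5,3,4]
arr[mid]=1=1: mid=7
arr[mid]=5>1: swap arr[7],arr[7]; hi=6 → [-6,-4,-5,-10,-2,-3,1,5,3,4]
end: lo=6, hi=6; arr = [-6,-4,-5,-10,-2,-3,1,5,3,4]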